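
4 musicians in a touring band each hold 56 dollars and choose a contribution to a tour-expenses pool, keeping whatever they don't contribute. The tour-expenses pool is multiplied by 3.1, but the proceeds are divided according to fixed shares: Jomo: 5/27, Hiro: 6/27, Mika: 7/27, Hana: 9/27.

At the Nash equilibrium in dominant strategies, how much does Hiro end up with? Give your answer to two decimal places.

94.58 dollars

For player j, contributing a unit is worthwhile iff 3.1 × (j's share) ≥ 1, i.e. iff j's share is at least 0.3226.
Only Hana (9/27) clears that bar, contributing 56; the remaining 3 contribute 0. Total contributed: 56.
Hiro keeps 56 and receives 3.1 × 56 × 6/27 = 38.58 from the tour-expenses pool, for a payoff of 94.58.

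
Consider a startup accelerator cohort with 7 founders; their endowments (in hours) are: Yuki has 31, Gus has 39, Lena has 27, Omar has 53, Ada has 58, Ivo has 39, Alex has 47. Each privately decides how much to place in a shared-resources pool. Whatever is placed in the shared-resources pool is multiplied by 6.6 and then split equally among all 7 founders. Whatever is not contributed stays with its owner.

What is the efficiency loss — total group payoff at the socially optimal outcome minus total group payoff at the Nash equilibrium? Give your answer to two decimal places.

1646.40 hours

The private return per contributed unit is 6.6/7 = 0.9429 < 1 for every player regardless of endowment, so the Nash equilibrium is zero contribution and the group total is Σ E_j = 31 + 39 + 27 + 53 + 58 + 39 + 47 = 294.
Each contributed unit returns 6.600 to the group, so the social optimum is full contribution by everyone: group total = 6.600 × 294 = 1940.40.
Efficiency loss = (6.600 − 1) × 294 = 1646.40.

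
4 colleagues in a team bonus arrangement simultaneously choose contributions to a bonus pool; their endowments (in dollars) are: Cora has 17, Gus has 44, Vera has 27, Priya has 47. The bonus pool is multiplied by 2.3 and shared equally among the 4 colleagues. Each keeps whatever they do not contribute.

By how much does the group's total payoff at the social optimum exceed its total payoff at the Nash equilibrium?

The private return per contributed unit is 2.3/4 = 0.5750 < 1 for every player regardless of endowment, so the Nash equilibrium is zero contribution and the group total is Σ E_j = 17 + 44 + 27 + 47 = 135.
Each contributed unit returns 2.300 to the group, so the social optimum is full contribution by everyone: group total = 2.300 × 135 = 310.50.
Efficiency loss = (2.300 − 1) × 135 = 175.50.

175.50 dollars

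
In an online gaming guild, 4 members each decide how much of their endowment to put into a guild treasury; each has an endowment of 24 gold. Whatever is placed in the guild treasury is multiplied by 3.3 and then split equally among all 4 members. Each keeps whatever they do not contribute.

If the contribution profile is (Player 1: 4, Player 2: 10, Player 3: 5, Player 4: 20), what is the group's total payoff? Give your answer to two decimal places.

185.70 gold

Total contributed: 4 + 10 + 5 + 20 = 39; total kept: 4 × 24 − 39 = 57.
The guild treasury pays out 3.3 × 39 = 128.70 in aggregate.
Group total = 57 + 128.70 = 185.70.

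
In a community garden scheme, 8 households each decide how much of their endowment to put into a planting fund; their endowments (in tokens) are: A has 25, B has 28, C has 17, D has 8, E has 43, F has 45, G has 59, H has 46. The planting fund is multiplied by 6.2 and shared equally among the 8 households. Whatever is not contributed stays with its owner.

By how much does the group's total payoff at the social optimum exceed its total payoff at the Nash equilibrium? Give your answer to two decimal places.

1409.20 tokens

The private return per contributed unit is 6.2/8 = 0.7750 < 1 for every player regardless of endowment, so the Nash equilibrium is zero contribution and the group total is Σ E_j = 25 + 28 + 17 + 8 + 43 + 45 + 59 + 46 = 271.
Each contributed unit returns 6.200 to the group, so the social optimum is full contribution by everyone: group total = 6.200 × 271 = 1680.20.
Efficiency loss = (6.200 − 1) × 271 = 1409.20.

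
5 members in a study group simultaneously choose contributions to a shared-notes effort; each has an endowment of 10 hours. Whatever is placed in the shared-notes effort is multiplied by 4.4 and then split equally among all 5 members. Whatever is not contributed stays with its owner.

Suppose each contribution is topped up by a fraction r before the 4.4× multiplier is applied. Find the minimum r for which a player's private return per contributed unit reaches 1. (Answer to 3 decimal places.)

0.136

With matching at rate r, one contributed unit becomes (1 + r) in the shared-notes effort and returns 4.4 × (1 + r) / 5 to the contributor.
Setting this equal to 1: 1 + r = 5/4.4 = 1.1364.
So the minimum matching rate is r = 1.1364 − 1 = 0.136.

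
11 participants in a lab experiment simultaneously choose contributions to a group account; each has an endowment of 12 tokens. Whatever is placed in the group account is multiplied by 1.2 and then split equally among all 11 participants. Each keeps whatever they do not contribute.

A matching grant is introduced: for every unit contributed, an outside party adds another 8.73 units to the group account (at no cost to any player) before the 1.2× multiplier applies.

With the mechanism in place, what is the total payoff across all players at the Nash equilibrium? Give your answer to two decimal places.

The effective private return per unit is now 1.2 × 9.73 / 11 = 1.0615 > 1, so every player's dominant strategy flips to full contribution.
At the Nash equilibrium everyone contributes 12. Group total payoff = 1.2 × 9.73 × 132 = 1541.23.

1541.23 tokens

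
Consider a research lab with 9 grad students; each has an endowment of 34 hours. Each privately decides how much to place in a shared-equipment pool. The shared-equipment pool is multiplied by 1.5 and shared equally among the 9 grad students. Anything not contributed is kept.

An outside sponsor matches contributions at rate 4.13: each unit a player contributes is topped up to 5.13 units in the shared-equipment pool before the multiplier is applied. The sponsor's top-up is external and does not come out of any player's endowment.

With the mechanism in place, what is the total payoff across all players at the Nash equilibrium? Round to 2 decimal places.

306.00 hours

Even with the mechanism, each unit contributed returns only 1.5 × 5.13 / 9 = 0.8550 per unit of net cost, so contributing nothing is still dominant.
At the Nash equilibrium no one contributes; group total payoff = 9 × 34 = 306.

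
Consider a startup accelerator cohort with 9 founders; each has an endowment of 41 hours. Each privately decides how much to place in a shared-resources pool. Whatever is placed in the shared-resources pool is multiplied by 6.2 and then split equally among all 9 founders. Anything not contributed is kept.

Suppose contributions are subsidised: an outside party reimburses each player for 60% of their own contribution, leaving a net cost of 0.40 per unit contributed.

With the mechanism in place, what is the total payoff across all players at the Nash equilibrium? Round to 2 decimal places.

2509.20 hours

Under the mechanism each unit contributed yields (6.2/9) / 0.40 = 1.7222 back to its contributor per unit of net cost, which exceeds 1, making full contribution the dominant choice for everyone.
So the Nash equilibrium is full contribution by all 9; the group earns 9 × (41 × 0.60 + 6.2 × 41) = 2509.20.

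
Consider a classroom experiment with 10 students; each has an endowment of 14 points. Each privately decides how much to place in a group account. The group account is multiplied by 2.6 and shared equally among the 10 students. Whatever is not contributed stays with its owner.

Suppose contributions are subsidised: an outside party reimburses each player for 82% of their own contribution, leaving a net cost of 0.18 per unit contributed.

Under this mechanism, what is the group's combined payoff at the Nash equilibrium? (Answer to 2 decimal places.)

With the mechanism, a contributed unit returns (2.6/10) / 0.18 = 1.4444 per unit of net cost to the contributor — now above 1 — so contributing fully is weakly dominant for every player.
At the Nash equilibrium everyone contributes 14. Group total payoff = 10 × (14 × 0.82 + 2.6 × 14) = 478.80.

478.80 points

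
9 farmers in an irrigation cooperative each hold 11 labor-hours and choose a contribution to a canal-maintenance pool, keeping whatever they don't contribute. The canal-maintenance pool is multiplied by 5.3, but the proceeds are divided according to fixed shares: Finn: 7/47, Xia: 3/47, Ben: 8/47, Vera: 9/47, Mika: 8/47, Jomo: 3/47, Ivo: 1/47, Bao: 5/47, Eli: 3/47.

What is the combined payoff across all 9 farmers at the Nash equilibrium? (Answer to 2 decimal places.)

For player j, contributing a unit is worthwhile iff 5.3 × (j's share) ≥ 1, i.e. iff j's share is at least 0.1887.
Vera alone (share 9/47) is above the threshold, contributing 11; the remaining 8 contribute 0. Total contributed: 11.
The canal-maintenance pool pays out 5.3 × 11 = 58.30 in total (split across the unequal shares, but the aggregate is all that matters for the group sum).
The 8 free-riders keep 11 each, adding 88. Group total = 88 + 58.30 = 146.30.

146.30 labor-hours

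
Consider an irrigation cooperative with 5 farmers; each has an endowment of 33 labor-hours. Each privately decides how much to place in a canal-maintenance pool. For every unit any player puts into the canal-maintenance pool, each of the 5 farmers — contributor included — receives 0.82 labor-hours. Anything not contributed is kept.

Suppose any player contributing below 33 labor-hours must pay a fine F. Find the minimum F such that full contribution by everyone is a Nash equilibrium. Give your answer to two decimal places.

5.94 labor-hours

Given the others contribute fully, the best deviation is to contribute 0 (any partial contribution still incurs the fine and gives up units whose private return 0.82 is below 1).
Deviating from 33 to 0 saves 33 labor-hours but forfeits the deviator's share of the drop in the canal-maintenance pool: 0.82 × 33 = 27.06.
So the deviation gain is 33 − 27.06 = 5.94, and the fine must be at least 5.94 labor-hours to wipe it out.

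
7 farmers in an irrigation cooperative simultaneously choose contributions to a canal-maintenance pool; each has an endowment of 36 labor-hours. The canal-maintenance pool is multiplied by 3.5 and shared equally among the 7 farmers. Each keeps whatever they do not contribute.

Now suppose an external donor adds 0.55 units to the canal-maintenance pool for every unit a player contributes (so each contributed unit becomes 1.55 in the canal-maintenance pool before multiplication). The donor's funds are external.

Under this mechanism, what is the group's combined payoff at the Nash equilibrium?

The effective private return is 3.5 × 1.55 / 7 = 0.7750, which is still under 1, so the mechanism doesn't change anyone's dominant strategy: zero contribution.
At the Nash equilibrium no one contributes; group total payoff = 7 × 36 = 252.

252.00 labor-hours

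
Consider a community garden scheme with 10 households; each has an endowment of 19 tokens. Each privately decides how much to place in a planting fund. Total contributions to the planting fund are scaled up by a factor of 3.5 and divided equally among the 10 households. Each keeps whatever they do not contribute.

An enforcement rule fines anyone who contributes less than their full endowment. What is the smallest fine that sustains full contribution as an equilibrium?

Given the others contribute fully, the best deviation is to contribute 0 (any partial contribution still incurs the fine and gives up units whose private return 0.3500 is below 1).
Deviating from 19 to 0 saves 19 tokens but forfeits the deviator's share of the drop in the planting fund: 3.5/10 × 19 = 6.65.
So the deviation gain is 19 − 6.65 = 12.35, and the fine must be at least 12.35 tokens to wipe it out.

12.35 tokens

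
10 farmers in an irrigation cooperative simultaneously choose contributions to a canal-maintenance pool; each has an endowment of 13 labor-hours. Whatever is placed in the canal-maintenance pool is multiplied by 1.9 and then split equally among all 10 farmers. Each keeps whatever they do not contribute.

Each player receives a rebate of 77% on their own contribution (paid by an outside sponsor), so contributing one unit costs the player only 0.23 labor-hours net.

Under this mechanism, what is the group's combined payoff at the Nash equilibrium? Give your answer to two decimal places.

The effective private return is (1.9/10) / 0.23 = 0.8261, which is still under 1, so the mechanism doesn't change anyone's dominant strategy: zero contribution.
At the Nash equilibrium no one contributes; group total payoff = 10 × 13 = 130.

130.00 labor-hours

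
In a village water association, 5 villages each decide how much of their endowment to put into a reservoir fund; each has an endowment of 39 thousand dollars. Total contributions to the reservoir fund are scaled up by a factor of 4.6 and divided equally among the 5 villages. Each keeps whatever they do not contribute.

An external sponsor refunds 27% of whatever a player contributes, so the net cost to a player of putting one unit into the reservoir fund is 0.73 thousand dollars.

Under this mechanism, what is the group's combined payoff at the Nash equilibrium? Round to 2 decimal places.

The effective private return per unit is now (4.6/5) / 0.73 = 1.2603 > 1, so every player's dominant strategy flips to full contribution.
So the Nash equilibrium is full contribution by all 5; the group earns 5 × (39 × 0.27 + 4.6 × 39) = 949.65.

949.65 thousand dollars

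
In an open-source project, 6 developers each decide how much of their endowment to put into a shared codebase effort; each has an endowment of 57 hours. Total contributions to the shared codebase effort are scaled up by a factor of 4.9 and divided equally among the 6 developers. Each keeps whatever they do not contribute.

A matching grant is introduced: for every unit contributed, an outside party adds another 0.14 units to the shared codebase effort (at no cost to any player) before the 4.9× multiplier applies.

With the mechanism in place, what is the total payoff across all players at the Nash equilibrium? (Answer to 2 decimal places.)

The effective private return is 4.9 × 1.14 / 6 = 0.9310, which is still under 1, so the mechanism doesn't change anyone's dominant strategy: zero contribution.
At the Nash equilibrium no one contributes; group total payoff = 6 × 57 = 342.

342.00 hours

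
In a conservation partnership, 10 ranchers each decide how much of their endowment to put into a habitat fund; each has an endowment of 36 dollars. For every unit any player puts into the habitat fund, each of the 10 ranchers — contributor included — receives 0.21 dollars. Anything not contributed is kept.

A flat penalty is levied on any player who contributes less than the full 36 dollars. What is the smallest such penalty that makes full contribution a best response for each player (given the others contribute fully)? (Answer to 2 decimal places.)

28.44 dollars

Given the others contribute fully, the best deviation is to contribute 0 (any partial contribution still incurs the fine and gives up units whose private return 0.21 is below 1).
Deviating from 36 to 0 saves 36 dollars but forfeits the deviator's share of the drop in the habitat fund: 0.21 × 36 = 7.56.
So the deviation gain is 36 − 7.56 = 28.44, and the fine must be at least 28.44 dollars to wipe it out.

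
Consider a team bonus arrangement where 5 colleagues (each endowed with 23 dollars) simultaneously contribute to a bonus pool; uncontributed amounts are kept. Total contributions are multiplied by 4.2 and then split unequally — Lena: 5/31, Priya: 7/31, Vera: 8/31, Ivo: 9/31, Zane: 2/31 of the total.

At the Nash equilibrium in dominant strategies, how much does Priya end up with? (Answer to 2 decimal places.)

Player j's private return per contributed unit is 4.2 × (j's share). Contributing is weakly dominant for j when that share is at least 1/4.2 = 0.2381, and contributing 0 is dominant otherwise.
Vera and Ivo clear that bar, contributing 23 each; the remaining 3 contribute 0. Total contributed: 46.
Priya keeps 23 and receives 4.2 × 46 × 7/31 = 43.63 from the bonus pool, for a payoff of 66.63.

66.63 dollars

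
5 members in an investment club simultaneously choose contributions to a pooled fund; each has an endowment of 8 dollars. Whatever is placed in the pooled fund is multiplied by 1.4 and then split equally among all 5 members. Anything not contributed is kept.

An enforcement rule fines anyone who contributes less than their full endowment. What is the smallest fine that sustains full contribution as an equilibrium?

Given the others contribute fully, the best deviation is to contribute 0 (any partial contribution still incurs the fine and gives up units whose private return 0.2800 is below 1).
Deviating from 8 to 0 saves 8 dollars but forfeits the deviator's share of the drop in the pooled fund: 1.4/5 × 8 = 2.24.
So the deviation gain is 8 − 2.24 = 5.76, and the fine must be at least 5.76 dollars to wipe it out.

5.76 dollars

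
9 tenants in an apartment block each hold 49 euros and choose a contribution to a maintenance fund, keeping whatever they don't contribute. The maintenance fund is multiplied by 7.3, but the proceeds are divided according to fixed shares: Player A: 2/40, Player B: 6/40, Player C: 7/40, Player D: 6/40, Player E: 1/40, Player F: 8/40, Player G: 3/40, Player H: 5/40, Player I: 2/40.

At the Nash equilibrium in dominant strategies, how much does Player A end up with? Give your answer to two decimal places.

120.54 euros

For player j, contributing a unit is worthwhile iff 7.3 × (j's share) ≥ 1, i.e. iff j's share is at least 0.1370.
The shares above 0.1370 belong to Player B, Player C, Player D and Player F, contributing 49 each; the remaining 5 contribute 0. Total contributed: 196.
Player A keeps 49 and receives 7.3 × 196 × 2/40 = 71.54 from the maintenance fund, for a payoff of 120.54.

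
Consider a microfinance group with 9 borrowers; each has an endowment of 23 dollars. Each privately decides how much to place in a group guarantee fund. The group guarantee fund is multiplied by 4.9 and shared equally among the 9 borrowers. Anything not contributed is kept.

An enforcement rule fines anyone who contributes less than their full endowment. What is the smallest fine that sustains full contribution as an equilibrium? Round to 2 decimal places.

10.48 dollars

Given the others contribute fully, the best deviation is to contribute 0 (any partial contribution still incurs the fine and gives up units whose private return 0.5444 is below 1).
Deviating from 23 to 0 saves 23 dollars but forfeits the deviator's share of the drop in the group guarantee fund: 4.9/9 × 23 = 12.52.
So the deviation gain is 23 − 12.52 = 10.48, and the fine must be at least 10.48 dollars to wipe it out.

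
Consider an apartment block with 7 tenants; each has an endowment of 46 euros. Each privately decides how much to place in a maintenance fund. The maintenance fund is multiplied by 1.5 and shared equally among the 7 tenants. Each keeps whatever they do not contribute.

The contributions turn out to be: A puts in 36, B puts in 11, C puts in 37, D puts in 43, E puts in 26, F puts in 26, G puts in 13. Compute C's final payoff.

50.14 euros

Total contributed: 36 + 11 + 37 + 43 + 26 + 26 + 13 = 192.
Each receives 1.5 × 192 / 7 = 41.14 from the maintenance fund.
C keeps 46 − 37 = 9, so C's payoff is 9 + 41.14 = 50.14.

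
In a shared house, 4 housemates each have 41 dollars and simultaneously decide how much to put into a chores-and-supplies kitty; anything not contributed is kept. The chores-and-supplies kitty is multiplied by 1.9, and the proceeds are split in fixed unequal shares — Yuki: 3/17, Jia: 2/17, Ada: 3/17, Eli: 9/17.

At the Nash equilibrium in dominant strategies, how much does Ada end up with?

Each unit j contributes comes back to j as 1.9 × (j's share), so j prefers to contribute only if that share exceeds 1/1.9 = 0.5263; otherwise keeping the unit dominates.
Eli alone (share 9/17) is above the threshold, contributing 41; the remaining 3 contribute 0. Total contributed: 41.
Ada keeps 41 and receives 1.9 × 41 × 3/17 = 13.75 from the chores-and-supplies kitty, for a payoff of 54.75.

54.75 dollars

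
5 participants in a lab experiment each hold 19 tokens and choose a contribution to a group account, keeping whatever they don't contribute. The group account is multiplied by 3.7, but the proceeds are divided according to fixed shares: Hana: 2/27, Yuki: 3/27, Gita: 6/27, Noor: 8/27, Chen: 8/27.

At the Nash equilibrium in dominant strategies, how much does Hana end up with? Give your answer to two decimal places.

29.41 tokens

For player j, contributing a unit is worthwhile iff 3.7 × (j's share) ≥ 1, i.e. iff j's share is at least 0.2703.
The shares above 0.2703 belong to Noor and Chen, contributing 19 each; the remaining 3 contribute 0. Total contributed: 38.
Hana keeps 19 and receives 3.7 × 38 × 2/27 = 10.41 from the group account, for a payoff of 29.41.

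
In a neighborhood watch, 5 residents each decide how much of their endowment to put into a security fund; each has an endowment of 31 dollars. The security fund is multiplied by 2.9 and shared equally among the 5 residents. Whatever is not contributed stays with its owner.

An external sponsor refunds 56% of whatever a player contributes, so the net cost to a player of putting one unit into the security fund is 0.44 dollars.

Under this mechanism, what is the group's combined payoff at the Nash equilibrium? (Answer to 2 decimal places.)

536.30 dollars

With the mechanism, a contributed unit returns (2.9/5) / 0.44 = 1.3182 per unit of net cost to the contributor — now above 1 — so contributing fully is weakly dominant for every player.
So the Nash equilibrium is full contribution by all 5; the group earns 5 × (31 × 0.56 + 2.9 × 31) = 536.30.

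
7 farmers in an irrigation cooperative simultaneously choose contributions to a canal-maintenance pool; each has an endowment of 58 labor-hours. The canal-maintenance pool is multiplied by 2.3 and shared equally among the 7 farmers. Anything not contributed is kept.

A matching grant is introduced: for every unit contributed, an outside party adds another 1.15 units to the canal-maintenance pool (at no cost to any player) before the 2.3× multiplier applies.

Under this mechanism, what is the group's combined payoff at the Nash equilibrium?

Even with the mechanism, each unit contributed returns only 2.3 × 2.15 / 7 = 0.7064 per unit of net cost, so contributing nothing is still dominant.
Everyone keeps their endowment and the group total is 7 × 58 = 406.

406.00 labor-hours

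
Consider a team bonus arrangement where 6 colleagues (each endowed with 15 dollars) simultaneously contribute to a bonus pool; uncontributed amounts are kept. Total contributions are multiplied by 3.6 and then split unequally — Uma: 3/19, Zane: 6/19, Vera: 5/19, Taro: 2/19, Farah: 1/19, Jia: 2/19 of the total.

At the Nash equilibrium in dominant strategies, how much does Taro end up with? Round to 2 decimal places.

20.68 dollars

Each unit j contributes comes back to j as 3.6 × (j's share), so j prefers to contribute only if that share exceeds 1/3.6 = 0.2778; otherwise keeping the unit dominates.
Only Zane (6/19) clears that bar, contributing 15; the remaining 5 contribute 0. Total contributed: 15.
Taro keeps 15 and receives 3.6 × 15 × 2/19 = 5.68 from the bonus pool, for a payoff of 20.68.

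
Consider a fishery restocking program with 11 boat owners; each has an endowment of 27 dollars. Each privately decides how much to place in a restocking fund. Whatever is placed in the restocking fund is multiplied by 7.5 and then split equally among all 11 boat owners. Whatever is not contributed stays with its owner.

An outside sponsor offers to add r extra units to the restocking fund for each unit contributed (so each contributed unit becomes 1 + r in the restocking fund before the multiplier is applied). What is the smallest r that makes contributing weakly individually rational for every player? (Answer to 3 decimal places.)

With matching at rate r, one contributed unit becomes (1 + r) in the restocking fund and returns 7.5 × (1 + r) / 11 to the contributor.
Setting this equal to 1: 1 + r = 11/7.5 = 1.4667.
So the minimum matching rate is r = 1.4667 − 1 = 0.467.

0.467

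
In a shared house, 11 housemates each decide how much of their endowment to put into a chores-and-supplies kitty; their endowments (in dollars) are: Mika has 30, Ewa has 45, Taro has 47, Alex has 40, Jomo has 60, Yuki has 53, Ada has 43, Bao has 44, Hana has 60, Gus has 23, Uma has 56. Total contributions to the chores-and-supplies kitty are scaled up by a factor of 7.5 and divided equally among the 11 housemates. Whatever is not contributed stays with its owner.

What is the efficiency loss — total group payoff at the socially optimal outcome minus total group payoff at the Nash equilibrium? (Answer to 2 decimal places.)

The private return per contributed unit is 7.5/11 = 0.6818 < 1 for every player regardless of endowment, so the Nash equilibrium is zero contribution and the group total is Σ E_j = 30 + 45 + 47 + 40 + 60 + 53 + 43 + 44 + 60 + 23 + 56 = 501.
Each contributed unit returns 7.500 to the group, so the social optimum is full contribution by everyone: group total = 7.500 × 501 = 3757.50.
Efficiency loss = (7.500 − 1) × 501 = 3256.50.

3256.50 dollars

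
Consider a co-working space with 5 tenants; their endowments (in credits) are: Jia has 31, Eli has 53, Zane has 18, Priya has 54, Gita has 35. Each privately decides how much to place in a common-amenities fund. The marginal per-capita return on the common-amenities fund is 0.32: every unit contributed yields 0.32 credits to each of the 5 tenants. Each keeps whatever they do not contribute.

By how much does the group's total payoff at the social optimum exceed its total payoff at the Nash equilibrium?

114.60 credits

The private return per contributed unit is 0.32 < 1 for everyone, so the Nash equilibrium is zero contribution and the group total is Σ E_j = 31 + 53 + 18 + 54 + 35 = 191.
Each contributed unit returns 1.600 to the group, so the social optimum is full contribution by everyone: group total = 1.600 × 191 = 305.60.
Efficiency loss = (1.600 − 1) × 191 = 114.60.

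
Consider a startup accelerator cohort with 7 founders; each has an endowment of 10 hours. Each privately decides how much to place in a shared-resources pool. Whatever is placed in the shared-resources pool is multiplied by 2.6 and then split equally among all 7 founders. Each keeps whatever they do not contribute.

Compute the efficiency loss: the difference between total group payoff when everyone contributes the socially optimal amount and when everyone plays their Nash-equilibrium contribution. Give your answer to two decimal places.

112.00 hours

Each contributed unit returns 2.6/7 = 0.3714 to its contributor — below 1 — so contributing 0 is dominant for every player. At the Nash equilibrium everyone keeps their 10, and the group total is 7 × 10 = 70.
Each contributed unit returns 2.600 to the group as a whole (0.3714 to each of 7 players), which exceeds 1, so the social optimum is full contribution: group total = 2.600 × 70 = 182.00.
Efficiency loss = 182.00 − 70 = 112.00.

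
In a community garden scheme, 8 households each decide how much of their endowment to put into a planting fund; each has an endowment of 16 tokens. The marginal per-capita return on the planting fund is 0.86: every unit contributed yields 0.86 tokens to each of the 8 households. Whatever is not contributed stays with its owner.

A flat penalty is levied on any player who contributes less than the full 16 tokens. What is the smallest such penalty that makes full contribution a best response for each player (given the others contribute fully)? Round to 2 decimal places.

Given the others contribute fully, the best deviation is to contribute 0 (any partial contribution still incurs the fine and gives up units whose private return 0.86 is below 1).
Deviating from 16 to 0 saves 16 tokens but forfeits the deviator's share of the drop in the planting fund: 0.86 × 16 = 13.76.
So the deviation gain is 16 − 13.76 = 2.24, and the fine must be at least 2.24 tokens to wipe it out.

2.24 tokens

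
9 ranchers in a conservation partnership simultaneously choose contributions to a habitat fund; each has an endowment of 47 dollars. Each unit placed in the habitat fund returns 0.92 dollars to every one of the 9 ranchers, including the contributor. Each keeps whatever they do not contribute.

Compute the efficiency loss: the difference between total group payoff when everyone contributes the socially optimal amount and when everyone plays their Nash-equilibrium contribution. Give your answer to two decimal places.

3079.44 dollars

The private return per contributed unit is 0.92 < 1, so contributing 0 is dominant for every player. At the Nash equilibrium everyone keeps their 47, and the group total is 9 × 47 = 423.
Each contributed unit returns 8.280 to the group as a whole (0.92 to each of 9 players), which exceeds 1, so the social optimum is full contribution: group total = 8.280 × 423 = 3502.44.
Efficiency loss = 3502.44 − 423 = 3079.44.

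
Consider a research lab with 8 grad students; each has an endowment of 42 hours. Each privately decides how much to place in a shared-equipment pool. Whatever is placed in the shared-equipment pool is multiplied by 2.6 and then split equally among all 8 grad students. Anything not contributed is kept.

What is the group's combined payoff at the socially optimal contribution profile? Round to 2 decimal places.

Each contributed unit returns 2.600 to the group as a whole (0.3250 to each of 8 players), which exceeds 1, so the social optimum is full contribution: group total = 2.600 × 336 = 873.60.

873.60 hours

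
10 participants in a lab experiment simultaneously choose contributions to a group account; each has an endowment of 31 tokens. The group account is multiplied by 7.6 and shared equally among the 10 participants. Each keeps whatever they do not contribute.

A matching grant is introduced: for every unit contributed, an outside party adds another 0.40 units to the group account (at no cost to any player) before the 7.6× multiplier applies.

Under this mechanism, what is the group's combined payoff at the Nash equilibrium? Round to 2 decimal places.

3298.40 tokens

With the mechanism, a contributed unit returns 7.6 × 1.40 / 10 = 1.0640 per unit of net cost to the contributor — now above 1 — so contributing fully is weakly dominant for every player.
At the Nash equilibrium everyone contributes 31. Group total payoff = 7.6 × 1.40 × 310 = 3298.40.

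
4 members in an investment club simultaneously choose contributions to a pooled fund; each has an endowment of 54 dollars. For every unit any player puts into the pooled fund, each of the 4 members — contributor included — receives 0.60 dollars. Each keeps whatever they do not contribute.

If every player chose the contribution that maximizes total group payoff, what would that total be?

518.40 dollars

Each contributed unit returns 2.400 to the group as a whole (0.60 to each of 4 players), which exceeds 1, so the social optimum is full contribution: group total = 2.400 × 216 = 518.40.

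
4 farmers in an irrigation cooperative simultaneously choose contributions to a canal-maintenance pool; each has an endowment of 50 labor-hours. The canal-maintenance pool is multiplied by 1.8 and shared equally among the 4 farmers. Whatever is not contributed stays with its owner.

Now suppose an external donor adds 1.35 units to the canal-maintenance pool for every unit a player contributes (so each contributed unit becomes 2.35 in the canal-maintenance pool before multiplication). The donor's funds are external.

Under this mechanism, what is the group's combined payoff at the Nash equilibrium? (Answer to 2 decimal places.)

846.00 labor-hours

Under the mechanism each unit contributed yields 1.8 × 2.35 / 4 = 1.0575 back to its contributor per unit of net cost, which exceeds 1, making full contribution the dominant choice for everyone.
At the Nash equilibrium everyone contributes 50. Group total payoff = 1.8 × 2.35 × 200 = 846.00.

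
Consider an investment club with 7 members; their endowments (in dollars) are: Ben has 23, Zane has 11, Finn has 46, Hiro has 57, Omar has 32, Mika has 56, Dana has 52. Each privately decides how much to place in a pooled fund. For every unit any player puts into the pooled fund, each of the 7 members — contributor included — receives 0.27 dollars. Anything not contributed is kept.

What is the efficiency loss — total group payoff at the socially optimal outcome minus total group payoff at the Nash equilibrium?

The private return per contributed unit is 0.27 < 1 for everyone, so the Nash equilibrium is zero contribution and the group total is Σ E_j = 23 + 11 + 46 + 57 + 32 + 56 + 52 = 277.
Each contributed unit returns 1.890 to the group, so the social optimum is full contribution by everyone: group total = 1.890 × 277 = 523.53.
Efficiency loss = (1.890 − 1) × 277 = 246.53.

246.53 dollars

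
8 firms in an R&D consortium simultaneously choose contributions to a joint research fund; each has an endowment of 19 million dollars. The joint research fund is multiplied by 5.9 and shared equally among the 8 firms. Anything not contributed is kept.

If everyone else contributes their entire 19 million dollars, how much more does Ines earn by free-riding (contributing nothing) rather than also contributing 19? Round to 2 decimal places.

Switching from a contribution of 19 to 0 lets Ines keep an extra 19 million dollars, but lowers the joint research fund by 19, which costs Ines their own share of that drop: 5.9/8 × 19 = 14.01.
Net gain = 19 − 14.01 = 4.99. The private return per contributed unit (0.7375) is below 1, so free-riding is indeed the best response regardless of what the others do.

4.99 million dollars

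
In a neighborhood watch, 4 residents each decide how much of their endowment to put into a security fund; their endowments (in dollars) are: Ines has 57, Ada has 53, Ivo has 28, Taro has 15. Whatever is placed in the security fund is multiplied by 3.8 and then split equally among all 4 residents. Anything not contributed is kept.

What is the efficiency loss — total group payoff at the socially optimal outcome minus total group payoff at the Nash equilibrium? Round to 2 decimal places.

428.40 dollars

The private return per contributed unit is 3.8/4 = 0.9500 < 1 for every player regardless of endowment, so the Nash equilibrium is zero contribution and the group total is Σ E_j = 57 + 53 + 28 + 15 = 153.
Each contributed unit returns 3.800 to the group, so the social optimum is full contribution by everyone: group total = 3.800 × 153 = 581.40.
Efficiency loss = (3.800 − 1) × 153 = 428.40.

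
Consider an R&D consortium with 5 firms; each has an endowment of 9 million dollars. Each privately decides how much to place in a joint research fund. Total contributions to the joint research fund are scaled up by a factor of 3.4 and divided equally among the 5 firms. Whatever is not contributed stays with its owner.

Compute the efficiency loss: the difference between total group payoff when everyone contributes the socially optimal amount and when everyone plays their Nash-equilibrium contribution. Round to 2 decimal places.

108.00 million dollars

Each contributed unit returns 3.4/5 = 0.6800 to its contributor — below 1 — so contributing 0 is dominant for every player. At the Nash equilibrium everyone keeps their 9, and the group total is 5 × 9 = 45.
Each contributed unit returns 3.400 to the group as a whole (0.6800 to each of 5 players), which exceeds 1, so the social optimum is full contribution: group total = 3.400 × 45 = 153.00.
Efficiency loss = 153.00 − 45 = 108.00.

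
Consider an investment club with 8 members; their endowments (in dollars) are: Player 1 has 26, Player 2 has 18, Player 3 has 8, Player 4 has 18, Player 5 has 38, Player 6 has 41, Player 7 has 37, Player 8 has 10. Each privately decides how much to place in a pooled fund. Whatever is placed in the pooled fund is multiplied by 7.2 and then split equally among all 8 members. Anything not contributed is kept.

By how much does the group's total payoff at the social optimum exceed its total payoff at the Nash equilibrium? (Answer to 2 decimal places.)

1215.20 dollars

The private return per contributed unit is 7.2/8 = 0.9000 < 1 for every player regardless of endowment, so the Nash equilibrium is zero contribution and the group total is Σ E_j = 26 + 18 + 8 + 18 + 38 + 41 + 37 + 10 = 196.
Each contributed unit returns 7.200 to the group, so the social optimum is full contribution by everyone: group total = 7.200 × 196 = 1411.20.
Efficiency loss = (7.200 − 1) × 196 = 1215.20.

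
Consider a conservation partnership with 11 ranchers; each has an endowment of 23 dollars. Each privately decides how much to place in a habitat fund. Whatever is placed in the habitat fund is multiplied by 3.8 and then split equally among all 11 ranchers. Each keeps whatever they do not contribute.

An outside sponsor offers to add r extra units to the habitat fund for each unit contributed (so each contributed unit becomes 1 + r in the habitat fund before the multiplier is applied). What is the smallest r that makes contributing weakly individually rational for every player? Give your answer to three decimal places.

With matching at rate r, one contributed unit becomes (1 + r) in the habitat fund and returns 3.8 × (1 + r) / 11 to the contributor.
Setting this equal to 1: 1 + r = 11/3.8 = 2.8947.
So the minimum matching rate is r = 2.8947 − 1 = 1.895.

1.895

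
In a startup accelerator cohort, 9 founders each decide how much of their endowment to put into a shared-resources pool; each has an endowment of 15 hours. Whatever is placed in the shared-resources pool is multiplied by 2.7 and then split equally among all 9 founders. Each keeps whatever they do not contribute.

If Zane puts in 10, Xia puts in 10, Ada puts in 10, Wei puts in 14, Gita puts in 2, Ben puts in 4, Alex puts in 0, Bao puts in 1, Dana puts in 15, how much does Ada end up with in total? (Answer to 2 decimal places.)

24.80 hours

Total contributed: 10 + 10 + 10 + 14 + 2 + 4 + 0 + 1 + 15 = 66.
Each receives 2.7 × 66 / 9 = 19.80 from the shared-resources pool.
Ada keeps 15 − 10 = 5, so Ada's payoff is 5 + 19.80 = 24.80.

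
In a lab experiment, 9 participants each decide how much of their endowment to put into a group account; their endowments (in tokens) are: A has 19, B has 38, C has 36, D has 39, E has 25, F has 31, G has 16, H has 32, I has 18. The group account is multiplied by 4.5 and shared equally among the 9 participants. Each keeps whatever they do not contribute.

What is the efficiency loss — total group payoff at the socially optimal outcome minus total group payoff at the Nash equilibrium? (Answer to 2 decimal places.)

The private return per contributed unit is 4.5/9 = 0.5000 < 1 for every player regardless of endowment, so the Nash equilibrium is zero contribution and the group total is Σ E_j = 19 + 38 + 36 + 39 + 25 + 31 + 16 + 32 + 18 = 254.
Each contributed unit returns 4.500 to the group, so the social optimum is full contribution by everyone: group total = 4.500 × 254 = 1143.00.
Efficiency loss = (4.500 − 1) × 254 = 889.00.

889.00 tokens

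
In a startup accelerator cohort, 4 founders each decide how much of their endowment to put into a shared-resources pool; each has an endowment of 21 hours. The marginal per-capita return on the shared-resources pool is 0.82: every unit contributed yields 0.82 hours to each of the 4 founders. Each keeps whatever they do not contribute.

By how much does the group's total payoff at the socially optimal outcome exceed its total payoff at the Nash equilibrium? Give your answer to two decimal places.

The private return per contributed unit is 0.82 < 1, so contributing 0 is dominant for every player. At the Nash equilibrium everyone keeps their 21, and the group total is 4 × 21 = 84.
Each contributed unit returns 3.280 to the group as a whole (0.82 to each of 4 players), which exceeds 1, so the social optimum is full contribution: group total = 3.280 × 84 = 275.52.
Efficiency loss = 275.52 − 84 = 191.52.

191.52 hours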